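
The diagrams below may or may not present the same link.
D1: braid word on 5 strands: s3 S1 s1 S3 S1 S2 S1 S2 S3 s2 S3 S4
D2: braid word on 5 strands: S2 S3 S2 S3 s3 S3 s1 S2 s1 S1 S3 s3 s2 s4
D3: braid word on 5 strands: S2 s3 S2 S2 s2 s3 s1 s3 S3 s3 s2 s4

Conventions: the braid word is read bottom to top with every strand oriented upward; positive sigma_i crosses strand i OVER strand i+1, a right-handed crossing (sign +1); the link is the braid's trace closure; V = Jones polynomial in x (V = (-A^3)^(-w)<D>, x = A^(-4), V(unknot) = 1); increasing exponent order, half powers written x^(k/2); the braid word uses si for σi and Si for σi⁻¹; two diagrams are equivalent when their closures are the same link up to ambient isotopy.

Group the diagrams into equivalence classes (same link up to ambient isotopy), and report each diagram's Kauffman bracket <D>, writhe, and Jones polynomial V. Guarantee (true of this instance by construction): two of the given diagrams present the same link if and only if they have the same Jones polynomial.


classes: {D1} | {D2} | {D3}
V(D1) = -x^-6 + x^-5 - x^-4 + 2x^-3 - x^-2 + x^-1  [12 crossings, <D> = A^-14 - A^-10 + 2A^-6 - A^-2 + A^2 - A^6, w = -6]
D2 (bracket A^-2 + A^6 - A^10; 14 crossings at w = -2): V = -x^-4 + x^-3 + x^-1
D3 (bracket -A^-4 + 1 + A^8; 12 crossings at w = +4): V = x + x^3 - x^4
note: comparing 3 Jones polynomials yields 3 groups


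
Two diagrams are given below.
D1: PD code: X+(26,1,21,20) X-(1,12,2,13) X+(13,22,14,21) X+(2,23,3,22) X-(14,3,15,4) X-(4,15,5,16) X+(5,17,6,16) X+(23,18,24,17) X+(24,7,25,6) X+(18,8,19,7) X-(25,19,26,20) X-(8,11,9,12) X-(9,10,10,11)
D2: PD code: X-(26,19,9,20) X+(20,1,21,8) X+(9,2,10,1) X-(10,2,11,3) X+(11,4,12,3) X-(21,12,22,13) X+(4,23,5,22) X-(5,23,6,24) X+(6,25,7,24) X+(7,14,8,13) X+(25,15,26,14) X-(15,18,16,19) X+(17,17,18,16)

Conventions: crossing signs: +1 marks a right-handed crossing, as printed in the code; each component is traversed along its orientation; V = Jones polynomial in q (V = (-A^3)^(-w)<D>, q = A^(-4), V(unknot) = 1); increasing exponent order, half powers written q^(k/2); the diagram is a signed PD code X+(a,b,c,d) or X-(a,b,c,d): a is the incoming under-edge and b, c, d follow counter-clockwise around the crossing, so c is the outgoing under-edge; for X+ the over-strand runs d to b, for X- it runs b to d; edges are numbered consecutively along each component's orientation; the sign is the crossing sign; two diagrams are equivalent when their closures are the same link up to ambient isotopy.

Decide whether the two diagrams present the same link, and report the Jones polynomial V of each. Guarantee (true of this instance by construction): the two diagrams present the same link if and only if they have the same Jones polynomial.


equivalent: yes
V(D1) = -q^(1/2) + q^(3/2) - q^(5/2) - q^(9/2)  (w +1, c 13, <D> = A^-15 + A^-7 - A^-3 + A)
V(D2) = -q^(1/2) + q^(3/2) - q^(5/2) - q^(9/2)  [13 crossings, <D> = A^-9 + A^-1 - A^3 + A^7, w = +3]
key observation: from 13 to 13 crossings by R-moves: one link, two diagrams


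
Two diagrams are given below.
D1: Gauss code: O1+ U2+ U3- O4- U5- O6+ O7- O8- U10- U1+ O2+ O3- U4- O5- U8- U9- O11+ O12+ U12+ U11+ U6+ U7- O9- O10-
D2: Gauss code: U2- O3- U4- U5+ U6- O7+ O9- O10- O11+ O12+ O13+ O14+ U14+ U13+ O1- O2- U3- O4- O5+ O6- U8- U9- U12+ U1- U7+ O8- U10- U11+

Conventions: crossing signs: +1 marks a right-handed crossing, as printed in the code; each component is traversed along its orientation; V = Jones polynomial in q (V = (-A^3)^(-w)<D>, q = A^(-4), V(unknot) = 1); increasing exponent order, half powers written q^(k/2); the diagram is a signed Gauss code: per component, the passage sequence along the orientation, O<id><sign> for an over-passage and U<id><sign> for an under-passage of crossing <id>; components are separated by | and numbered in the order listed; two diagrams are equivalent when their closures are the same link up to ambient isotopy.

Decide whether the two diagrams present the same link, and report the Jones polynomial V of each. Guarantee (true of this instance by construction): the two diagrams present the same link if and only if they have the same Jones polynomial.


equivalent: yes
D1 (bracket A^-2 + A^6 - A^10; 12 crossings at w = -2): V = -q^-4 + q^-3 + q^-1
V(D2) = -q^-4 + q^-3 + q^-1  (w -2, c 14, <D> = A^-2 + A^6 - A^10)
key observation: one V(q) for all 2 diagrams — one class (guaranteed)


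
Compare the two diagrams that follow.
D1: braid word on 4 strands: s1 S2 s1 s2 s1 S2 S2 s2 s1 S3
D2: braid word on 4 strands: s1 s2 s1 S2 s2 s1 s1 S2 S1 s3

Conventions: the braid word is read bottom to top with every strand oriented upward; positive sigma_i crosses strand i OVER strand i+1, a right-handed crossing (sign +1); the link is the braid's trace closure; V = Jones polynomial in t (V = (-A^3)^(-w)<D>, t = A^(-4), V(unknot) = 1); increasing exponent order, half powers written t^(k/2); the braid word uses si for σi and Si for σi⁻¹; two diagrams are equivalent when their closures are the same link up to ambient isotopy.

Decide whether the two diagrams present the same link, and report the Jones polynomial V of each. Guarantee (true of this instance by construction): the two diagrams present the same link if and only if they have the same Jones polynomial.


equivalent: yes
V(D1) = -t^(1/2) - t^(3/2) - t^(5/2) + t^(9/2)  (w +2, c 10, <D> = A^-12 - A^-4 - 1 - A^4)
D2 (bracket A^-6 - A^2 - A^6 - A^10; 10 crossings at w = +4): V = -t^(1/2) - t^(3/2) - t^(5/2) + t^(9/2)
why: Markov moves rewrite D1 (10 crossings) into D2 (10)


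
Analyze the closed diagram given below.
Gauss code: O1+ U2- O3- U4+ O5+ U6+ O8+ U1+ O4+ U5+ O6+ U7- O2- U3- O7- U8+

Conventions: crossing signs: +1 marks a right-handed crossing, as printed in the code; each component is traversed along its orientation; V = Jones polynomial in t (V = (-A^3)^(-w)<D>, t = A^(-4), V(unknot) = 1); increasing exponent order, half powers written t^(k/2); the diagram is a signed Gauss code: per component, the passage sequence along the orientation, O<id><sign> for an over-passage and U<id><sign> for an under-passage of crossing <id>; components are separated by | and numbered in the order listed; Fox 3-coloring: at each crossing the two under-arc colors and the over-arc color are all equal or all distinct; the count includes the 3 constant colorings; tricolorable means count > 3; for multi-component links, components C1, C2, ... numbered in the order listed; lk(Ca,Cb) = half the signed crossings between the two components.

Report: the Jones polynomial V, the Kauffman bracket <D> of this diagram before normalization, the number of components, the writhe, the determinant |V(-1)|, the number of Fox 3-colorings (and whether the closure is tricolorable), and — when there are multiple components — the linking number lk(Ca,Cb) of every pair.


V = -t^-2 + 2t^-1 - 3 + 5t - 4t^2 + 5t^3 - 4t^4 + 2t^5 - t^6
<D> = -A^-18 + 2A^-14 - 4A^-10 + 5A^-6 - 4A^-2 + 5A^2 - 3A^6 + 2A^10 - A^14 (w = +2)
1 component over 8 crossings, w = +2
9 Fox colorings among 3^8, |V(-1)| = 27: tricolorable
why: V spans 8 powers of t: at least 8 crossings in any diagram


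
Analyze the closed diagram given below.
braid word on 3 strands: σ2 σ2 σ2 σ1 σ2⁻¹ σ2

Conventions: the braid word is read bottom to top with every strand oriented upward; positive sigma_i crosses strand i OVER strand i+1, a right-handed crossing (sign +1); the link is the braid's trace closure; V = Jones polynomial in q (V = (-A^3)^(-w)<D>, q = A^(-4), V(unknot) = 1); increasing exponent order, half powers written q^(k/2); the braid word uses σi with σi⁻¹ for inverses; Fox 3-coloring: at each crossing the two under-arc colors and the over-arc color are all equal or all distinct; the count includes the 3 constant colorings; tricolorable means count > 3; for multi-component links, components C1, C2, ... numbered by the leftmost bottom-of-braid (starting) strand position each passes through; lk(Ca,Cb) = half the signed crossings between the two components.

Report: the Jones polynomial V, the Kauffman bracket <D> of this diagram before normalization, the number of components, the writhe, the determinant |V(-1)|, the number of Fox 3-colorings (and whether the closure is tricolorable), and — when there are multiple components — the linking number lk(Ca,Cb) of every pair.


V = q + q^3 - q^4
<D> = -A^-4 + 1 + A^8 (w = +4)
1 component over 6 crossings, w = +4
9 Fox colorings among 3^6, |V(-1)| = 3: tricolorable
why: the word shrinks to σ2 σ2 σ2 σ1 after cancelling


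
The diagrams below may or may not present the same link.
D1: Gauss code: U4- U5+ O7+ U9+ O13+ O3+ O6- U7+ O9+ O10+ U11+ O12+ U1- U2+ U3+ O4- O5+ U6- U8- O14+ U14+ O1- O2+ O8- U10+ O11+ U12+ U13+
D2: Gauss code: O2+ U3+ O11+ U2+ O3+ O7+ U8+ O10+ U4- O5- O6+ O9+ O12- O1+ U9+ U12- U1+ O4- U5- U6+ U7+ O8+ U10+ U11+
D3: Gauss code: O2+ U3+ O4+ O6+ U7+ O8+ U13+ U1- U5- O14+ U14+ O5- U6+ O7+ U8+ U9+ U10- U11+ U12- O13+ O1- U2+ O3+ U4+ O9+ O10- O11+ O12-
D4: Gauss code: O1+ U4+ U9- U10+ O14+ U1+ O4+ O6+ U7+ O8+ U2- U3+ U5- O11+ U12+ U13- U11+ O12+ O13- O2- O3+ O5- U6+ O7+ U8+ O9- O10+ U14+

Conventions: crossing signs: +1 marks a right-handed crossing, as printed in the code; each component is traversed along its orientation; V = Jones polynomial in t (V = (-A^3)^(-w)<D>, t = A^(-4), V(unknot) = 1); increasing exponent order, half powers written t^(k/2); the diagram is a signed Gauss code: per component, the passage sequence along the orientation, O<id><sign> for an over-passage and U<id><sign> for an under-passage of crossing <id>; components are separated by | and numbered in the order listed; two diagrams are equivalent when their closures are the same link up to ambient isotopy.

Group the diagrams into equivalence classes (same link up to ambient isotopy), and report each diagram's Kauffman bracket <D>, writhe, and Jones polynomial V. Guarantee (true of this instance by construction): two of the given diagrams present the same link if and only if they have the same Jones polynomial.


equivalence classes: {D1, D2, D3, D4}
D1 (bracket A^-14 - 2A^-10 + A^-6 - 2A^-2 + 2A^2 + A^10; 14 crossings at w = +6): V = t^2 + 2t^4 - 2t^5 + t^6 - 2t^7 + t^8
V(D2) = t^2 + 2t^4 - 2t^5 + t^6 - 2t^7 + t^8  [12 crossings, <D> = A^-14 - 2A^-10 + A^-6 - 2A^-2 + 2A^2 + A^10, w = +6]
V(D3) = t^2 + 2t^4 - 2t^5 + t^6 - 2t^7 + t^8  [14 crossings, <D> = A^-14 - 2A^-10 + A^-6 - 2A^-2 + 2A^2 + A^10, w = +6]
D4 (bracket A^-14 - 2A^-10 + A^-6 - 2A^-2 + 2A^2 + A^10; 14 crossings at w = +6): V = t^2 + 2t^4 - 2t^5 + t^6 - 2t^7 + t^8
observation: one V(t) for all 4 diagrams — one class (guaranteed)


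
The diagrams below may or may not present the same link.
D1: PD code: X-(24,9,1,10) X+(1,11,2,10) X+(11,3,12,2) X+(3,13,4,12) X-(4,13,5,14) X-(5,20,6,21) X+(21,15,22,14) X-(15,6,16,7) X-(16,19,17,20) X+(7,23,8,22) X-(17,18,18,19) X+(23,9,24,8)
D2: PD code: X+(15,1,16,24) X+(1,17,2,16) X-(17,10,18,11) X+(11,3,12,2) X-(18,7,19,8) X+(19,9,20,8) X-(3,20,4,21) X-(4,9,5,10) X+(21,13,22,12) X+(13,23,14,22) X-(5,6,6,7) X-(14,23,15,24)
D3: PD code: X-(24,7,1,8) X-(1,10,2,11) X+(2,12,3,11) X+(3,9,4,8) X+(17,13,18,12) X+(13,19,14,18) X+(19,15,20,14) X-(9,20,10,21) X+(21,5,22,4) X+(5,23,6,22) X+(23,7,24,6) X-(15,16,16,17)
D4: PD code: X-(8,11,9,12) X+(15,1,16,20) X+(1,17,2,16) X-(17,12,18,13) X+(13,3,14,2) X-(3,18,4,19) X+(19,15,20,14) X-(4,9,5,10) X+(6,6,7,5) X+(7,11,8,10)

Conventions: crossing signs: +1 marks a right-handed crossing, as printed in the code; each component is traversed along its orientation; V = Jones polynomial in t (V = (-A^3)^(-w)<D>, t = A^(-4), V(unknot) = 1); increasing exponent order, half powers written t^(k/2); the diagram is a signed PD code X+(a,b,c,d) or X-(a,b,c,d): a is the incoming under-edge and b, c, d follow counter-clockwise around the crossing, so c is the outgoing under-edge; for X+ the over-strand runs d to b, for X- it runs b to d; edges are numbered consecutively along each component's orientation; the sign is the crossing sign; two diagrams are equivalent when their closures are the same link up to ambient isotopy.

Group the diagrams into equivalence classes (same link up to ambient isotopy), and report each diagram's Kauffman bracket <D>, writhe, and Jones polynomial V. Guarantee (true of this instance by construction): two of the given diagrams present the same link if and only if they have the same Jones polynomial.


classes: {D1, D2, D4} | {D3}
V(D1) = t^-1 - 1 + 2t - 2t^2 + 2t^3 - 2t^4 + t^5  [12 crossings, <D> = A^-20 - 2A^-16 + 2A^-12 - 2A^-8 + 2A^-4 - 1 + A^4, w = 0]
V(D2) = t^-1 - 1 + 2t - 2t^2 + 2t^3 - 2t^4 + t^5  (w 0, c 12, <D> = A^-20 - 2A^-16 + 2A^-12 - 2A^-8 + 2A^-4 - 1 + A^4)
D3 (bracket A^-20 - 2A^-16 + A^-12 - 2A^-8 + 2A^-4 + A^4; 12 crossings at w = +4): V = t^2 + 2t^4 - 2t^5 + t^6 - 2t^7 + t^8
V(D4) = t^-1 - 1 + 2t - 2t^2 + 2t^3 - 2t^4 + t^5  (w +2, c 10, <D> = A^-14 - 2A^-10 + 2A^-6 - 2A^-2 + 2A^2 - A^6 + A^10)
note: V(t) takes 2 values over 4 diagrams, fixing the grouping


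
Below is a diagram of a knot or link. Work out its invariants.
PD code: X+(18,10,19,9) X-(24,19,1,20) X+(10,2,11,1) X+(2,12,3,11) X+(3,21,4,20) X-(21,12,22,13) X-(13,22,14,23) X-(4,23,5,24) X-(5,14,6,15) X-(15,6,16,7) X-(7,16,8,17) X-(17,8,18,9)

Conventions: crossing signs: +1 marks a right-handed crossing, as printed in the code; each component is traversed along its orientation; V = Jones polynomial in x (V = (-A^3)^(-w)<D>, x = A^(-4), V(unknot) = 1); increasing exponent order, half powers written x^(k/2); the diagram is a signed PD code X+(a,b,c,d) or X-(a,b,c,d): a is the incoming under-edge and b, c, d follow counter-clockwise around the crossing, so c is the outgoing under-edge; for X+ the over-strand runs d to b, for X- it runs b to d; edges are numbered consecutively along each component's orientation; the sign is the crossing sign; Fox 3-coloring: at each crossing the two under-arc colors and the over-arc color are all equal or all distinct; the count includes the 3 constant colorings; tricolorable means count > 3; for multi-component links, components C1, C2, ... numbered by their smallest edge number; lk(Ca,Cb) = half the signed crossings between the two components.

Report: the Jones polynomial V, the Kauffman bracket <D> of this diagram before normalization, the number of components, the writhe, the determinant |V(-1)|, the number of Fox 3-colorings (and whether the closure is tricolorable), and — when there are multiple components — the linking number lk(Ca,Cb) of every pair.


V(x) = -x^-6 + x^-5 - x^-4 + 2x^-3 - x^-2 + x^-1
bracket: A^-8 - A^-4 + 2 - A^4 + A^8 - A^12, w = -4
1 component, writhe -4, over 12 crossings
det 7, colorings 3 of 3^12 — not tricolorable
observation: det 7 = |V(-1)|; not divisible by 3, so not tricolorable


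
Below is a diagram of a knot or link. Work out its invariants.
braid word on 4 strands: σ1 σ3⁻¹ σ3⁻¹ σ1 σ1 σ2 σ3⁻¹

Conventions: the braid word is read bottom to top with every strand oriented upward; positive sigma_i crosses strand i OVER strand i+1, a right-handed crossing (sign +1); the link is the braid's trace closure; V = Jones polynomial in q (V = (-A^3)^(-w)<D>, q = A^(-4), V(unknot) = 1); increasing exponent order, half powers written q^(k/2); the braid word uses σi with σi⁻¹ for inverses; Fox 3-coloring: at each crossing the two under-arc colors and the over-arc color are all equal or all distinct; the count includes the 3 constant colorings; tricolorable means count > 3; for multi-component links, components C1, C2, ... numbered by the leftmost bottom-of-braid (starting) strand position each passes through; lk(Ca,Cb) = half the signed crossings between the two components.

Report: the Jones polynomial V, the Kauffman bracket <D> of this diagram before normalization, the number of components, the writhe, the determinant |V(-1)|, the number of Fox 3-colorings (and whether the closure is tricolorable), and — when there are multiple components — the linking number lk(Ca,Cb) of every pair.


Jones polynomial: V(q) = -q^-3 + q^-2 - q^-1 + 3 - q + q^2 - q^3
<D> = A^-9 - A^-5 + A^-1 - 3A^3 + A^7 - A^11 + A^15; writhe +1
components 1, writhe +1 (7 crossings)
3-colorings: 27 of 3^7, det 9 — tricolorable
note: V is palindromic (span 6, det 9): q -> 1/q fixes it; necessary, not sufficient, for amphichirality


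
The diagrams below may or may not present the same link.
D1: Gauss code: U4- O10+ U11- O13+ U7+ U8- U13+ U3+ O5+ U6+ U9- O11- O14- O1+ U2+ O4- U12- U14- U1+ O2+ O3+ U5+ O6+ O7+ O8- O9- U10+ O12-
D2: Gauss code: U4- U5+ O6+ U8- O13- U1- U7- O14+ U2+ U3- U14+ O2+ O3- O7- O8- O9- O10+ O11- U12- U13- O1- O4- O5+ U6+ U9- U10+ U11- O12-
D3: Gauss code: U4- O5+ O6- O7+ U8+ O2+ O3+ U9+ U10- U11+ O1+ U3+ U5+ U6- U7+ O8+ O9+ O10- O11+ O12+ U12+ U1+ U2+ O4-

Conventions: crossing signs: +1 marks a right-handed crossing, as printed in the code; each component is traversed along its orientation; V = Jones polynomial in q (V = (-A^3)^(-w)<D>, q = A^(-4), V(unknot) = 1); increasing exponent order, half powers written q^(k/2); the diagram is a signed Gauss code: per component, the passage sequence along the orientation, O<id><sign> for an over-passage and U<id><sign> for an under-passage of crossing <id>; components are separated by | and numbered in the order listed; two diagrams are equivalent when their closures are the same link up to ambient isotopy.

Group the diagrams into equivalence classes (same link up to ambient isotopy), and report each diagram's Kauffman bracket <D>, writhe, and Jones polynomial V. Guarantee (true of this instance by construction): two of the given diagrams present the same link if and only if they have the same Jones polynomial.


equivalence classes: {D1} | {D2} | {D3}
D1 (bracket A^-10 - A^-6 + A^-2 - 2A^2 + 2A^6 - A^10 + A^14; 14 crossings at w = +2): V = q^-2 - q^-1 + 2 - 2q + q^2 - q^3 + q^4
D2 (bracket A^-8 - A^-4 + 2 - A^4 + A^8 - A^12; 14 crossings at w = -4): V = -q^-6 + q^-5 - q^-4 + 2q^-3 - q^-2 + q^-1
D3 (bracket -A^-10 + A^-6 - A^-2 + A^2 + A^10; 12 crossings at w = +6): V = q^2 + q^4 - q^5 + q^6 - q^7
key observation: 3 classes among 3 diagrams; unequal V(q) rules out equality


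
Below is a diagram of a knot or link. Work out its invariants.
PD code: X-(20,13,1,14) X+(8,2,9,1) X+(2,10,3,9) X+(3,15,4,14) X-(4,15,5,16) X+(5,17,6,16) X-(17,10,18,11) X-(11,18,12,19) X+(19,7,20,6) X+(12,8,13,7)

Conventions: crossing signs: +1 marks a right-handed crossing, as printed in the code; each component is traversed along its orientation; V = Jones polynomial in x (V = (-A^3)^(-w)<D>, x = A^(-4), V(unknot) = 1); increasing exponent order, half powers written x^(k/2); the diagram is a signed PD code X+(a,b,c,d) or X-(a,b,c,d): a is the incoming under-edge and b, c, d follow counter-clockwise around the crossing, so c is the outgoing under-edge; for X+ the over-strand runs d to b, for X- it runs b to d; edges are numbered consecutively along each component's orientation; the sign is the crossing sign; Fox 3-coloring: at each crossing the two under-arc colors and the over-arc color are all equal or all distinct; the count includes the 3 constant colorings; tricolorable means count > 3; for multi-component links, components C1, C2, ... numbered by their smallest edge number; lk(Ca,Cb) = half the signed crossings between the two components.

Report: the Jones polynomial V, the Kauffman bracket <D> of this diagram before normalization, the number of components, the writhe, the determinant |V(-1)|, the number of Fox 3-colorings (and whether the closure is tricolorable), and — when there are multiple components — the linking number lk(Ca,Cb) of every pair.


V = -x^-1 + 2 - x + 2x^2 - x^3 + x^4 - x^5
<D> = -A^-14 + A^-10 - A^-6 + 2A^-2 - A^2 + 2A^6 - A^10 (w = +2)
1 component over 10 crossings, w = +2
9 Fox colorings among 3^10, |V(-1)| = 9: tricolorable
why: the span of V is 6, forcing >= 6 crossings in any diagram


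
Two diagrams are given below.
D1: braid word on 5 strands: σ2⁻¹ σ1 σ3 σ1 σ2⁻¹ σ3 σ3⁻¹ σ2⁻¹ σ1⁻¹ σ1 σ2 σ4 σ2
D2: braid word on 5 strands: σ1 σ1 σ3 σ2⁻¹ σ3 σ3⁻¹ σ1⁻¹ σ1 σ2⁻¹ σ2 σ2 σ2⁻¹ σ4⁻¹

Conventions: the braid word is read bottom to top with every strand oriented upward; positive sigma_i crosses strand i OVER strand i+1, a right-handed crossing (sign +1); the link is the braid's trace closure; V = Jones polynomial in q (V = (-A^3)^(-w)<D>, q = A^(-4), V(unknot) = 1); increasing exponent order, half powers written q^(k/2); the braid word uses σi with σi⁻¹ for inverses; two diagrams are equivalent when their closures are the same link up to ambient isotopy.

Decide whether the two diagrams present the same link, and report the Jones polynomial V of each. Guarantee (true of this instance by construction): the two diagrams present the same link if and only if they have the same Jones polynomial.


equivalent: yes
V(D1) = -q^(1/2) - q^(5/2)  (w +3, c 13, <D> = A^-1 + A^7)
D2 (bracket A^-7 + A; 13 crossings at w = +1): V = -q^(1/2) - q^(5/2)
why: from 13 to 13 crossings by R-moves: one link, two diagrams


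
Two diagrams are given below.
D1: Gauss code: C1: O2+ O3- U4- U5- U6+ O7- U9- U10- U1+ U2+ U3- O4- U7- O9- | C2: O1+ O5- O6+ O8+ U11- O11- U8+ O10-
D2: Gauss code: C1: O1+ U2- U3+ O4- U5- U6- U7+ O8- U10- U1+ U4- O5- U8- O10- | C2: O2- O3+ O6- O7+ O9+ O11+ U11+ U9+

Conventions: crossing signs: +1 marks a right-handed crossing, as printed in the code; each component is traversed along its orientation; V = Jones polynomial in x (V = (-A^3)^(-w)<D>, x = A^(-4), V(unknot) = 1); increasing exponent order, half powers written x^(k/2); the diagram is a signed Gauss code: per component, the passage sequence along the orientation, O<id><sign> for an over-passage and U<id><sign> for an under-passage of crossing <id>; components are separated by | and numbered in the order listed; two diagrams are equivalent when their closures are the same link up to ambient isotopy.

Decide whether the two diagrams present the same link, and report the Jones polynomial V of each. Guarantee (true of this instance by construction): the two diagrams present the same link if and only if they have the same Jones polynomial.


equivalent: yes
D1 (bracket A^-7 + A^-3 + A - A^9; 11 crossings at w = -3): V = x^(-9/2) - x^(-5/2) - x^(-3/2) - x^(-1/2)
V(D2) = x^(-9/2) - x^(-5/2) - x^(-3/2) - x^(-1/2)  [11 crossings, <D> = A^-1 + A^3 + A^7 - A^15, w = -1]
observation: all 2 diagrams share one V(x), hence one class


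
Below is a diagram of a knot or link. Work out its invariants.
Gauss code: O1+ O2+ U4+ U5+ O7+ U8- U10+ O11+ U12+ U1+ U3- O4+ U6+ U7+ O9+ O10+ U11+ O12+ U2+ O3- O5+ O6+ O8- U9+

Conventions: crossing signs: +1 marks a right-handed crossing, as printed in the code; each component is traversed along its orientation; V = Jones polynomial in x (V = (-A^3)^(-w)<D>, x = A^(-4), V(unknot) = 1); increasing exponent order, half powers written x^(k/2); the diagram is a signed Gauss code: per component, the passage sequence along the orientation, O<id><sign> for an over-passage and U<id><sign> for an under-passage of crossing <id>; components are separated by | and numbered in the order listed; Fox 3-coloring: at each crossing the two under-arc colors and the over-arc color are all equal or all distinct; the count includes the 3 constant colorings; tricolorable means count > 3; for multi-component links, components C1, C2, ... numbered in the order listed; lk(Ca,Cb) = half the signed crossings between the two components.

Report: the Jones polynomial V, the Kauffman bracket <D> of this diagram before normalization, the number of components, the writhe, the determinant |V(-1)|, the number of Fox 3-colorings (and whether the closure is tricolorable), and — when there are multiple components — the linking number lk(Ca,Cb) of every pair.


V(x) = x^3 + x^5 - x^8
bracket: -A^-8 + A^4 + A^12, w = +8
1 component, writhe +8, over 12 crossings
det 3, colorings 9 of 3^12 — tricolorable
observation: V spans 5 powers of x: at least 5 crossings in any diagram


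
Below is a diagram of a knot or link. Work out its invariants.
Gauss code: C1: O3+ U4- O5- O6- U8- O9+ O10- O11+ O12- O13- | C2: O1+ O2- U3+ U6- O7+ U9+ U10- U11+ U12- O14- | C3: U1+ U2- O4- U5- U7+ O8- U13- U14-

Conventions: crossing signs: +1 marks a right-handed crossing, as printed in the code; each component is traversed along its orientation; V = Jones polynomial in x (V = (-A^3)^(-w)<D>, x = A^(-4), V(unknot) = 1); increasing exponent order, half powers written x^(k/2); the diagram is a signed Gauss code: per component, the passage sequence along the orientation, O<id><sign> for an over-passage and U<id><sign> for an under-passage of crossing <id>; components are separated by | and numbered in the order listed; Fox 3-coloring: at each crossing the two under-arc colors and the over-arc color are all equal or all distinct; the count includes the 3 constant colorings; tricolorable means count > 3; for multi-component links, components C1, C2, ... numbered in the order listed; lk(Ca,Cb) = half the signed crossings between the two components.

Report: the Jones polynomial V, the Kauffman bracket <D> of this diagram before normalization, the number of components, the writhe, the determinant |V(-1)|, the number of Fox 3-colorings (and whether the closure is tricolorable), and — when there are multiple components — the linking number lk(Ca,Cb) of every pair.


Jones polynomial: V(x) = x^-7 - 2x^-6 + 3x^-5 - 2x^-4 + 4x^-3 - 2x^-2 + 2x^-1
<D> = 2A^-8 - 2A^-4 + 4 - 2A^4 + 3A^8 - 2A^12 + A^16; writhe -4
components 3, writhe -4 (14 crossings)
linking number lk(C1,C2) = 0
lk(C1,C3): -2
lk(C2,C3) = 0
3-colorings: 3 of 3^14, det 16 — not tricolorable
note: w = -4 shifts under R1 moves; the (-A^3)^(4) factor cancels that in V


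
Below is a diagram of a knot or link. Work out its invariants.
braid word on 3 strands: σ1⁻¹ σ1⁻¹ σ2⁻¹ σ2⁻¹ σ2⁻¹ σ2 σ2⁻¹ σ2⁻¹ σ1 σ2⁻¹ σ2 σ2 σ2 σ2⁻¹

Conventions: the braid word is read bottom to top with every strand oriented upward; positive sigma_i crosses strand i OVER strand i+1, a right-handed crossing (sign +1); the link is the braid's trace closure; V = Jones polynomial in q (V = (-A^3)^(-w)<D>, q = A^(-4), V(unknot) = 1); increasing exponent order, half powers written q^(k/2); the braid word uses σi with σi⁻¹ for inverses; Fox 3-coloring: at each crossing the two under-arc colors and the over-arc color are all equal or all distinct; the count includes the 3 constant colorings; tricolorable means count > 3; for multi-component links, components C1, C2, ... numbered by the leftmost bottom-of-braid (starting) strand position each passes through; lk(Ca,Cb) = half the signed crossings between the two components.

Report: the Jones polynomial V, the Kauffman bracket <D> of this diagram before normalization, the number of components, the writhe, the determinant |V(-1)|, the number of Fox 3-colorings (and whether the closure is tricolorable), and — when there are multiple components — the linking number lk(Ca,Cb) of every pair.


V(q) = -q^-7 + q^-6 - q^-5 + q^-4 + q^-2
bracket: A^-4 + A^4 - A^8 + A^12 - A^16, w = -4
1 component, writhe -4, over 14 crossings
det 5, colorings 3 of 3^14 — not tricolorable
observation: the span of V is 5, forcing >= 5 crossings in any diagram


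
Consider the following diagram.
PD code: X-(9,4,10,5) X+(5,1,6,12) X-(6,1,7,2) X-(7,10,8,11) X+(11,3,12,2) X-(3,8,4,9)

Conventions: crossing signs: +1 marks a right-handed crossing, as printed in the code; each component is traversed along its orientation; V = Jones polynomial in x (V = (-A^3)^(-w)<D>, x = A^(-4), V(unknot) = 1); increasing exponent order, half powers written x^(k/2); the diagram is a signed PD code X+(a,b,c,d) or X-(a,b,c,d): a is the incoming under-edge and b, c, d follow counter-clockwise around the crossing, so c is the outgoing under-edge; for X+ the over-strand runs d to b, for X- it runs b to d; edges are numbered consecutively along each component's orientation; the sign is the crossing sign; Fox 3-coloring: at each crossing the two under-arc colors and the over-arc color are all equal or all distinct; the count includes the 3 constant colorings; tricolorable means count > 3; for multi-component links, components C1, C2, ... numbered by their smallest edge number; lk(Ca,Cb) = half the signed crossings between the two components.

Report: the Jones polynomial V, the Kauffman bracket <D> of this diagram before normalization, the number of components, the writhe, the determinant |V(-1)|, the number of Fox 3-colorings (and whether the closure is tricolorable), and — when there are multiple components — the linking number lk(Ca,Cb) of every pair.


Jones polynomial: V(x) = -x^-4 + x^-3 + x^-1
<D> = A^-2 + A^6 - A^10; writhe -2
components 1, writhe -2 (6 crossings)
3-colorings: 9 of 3^6, det 3 — tricolorable
note: the span of V is 3, forcing >= 3 crossings in any diagram


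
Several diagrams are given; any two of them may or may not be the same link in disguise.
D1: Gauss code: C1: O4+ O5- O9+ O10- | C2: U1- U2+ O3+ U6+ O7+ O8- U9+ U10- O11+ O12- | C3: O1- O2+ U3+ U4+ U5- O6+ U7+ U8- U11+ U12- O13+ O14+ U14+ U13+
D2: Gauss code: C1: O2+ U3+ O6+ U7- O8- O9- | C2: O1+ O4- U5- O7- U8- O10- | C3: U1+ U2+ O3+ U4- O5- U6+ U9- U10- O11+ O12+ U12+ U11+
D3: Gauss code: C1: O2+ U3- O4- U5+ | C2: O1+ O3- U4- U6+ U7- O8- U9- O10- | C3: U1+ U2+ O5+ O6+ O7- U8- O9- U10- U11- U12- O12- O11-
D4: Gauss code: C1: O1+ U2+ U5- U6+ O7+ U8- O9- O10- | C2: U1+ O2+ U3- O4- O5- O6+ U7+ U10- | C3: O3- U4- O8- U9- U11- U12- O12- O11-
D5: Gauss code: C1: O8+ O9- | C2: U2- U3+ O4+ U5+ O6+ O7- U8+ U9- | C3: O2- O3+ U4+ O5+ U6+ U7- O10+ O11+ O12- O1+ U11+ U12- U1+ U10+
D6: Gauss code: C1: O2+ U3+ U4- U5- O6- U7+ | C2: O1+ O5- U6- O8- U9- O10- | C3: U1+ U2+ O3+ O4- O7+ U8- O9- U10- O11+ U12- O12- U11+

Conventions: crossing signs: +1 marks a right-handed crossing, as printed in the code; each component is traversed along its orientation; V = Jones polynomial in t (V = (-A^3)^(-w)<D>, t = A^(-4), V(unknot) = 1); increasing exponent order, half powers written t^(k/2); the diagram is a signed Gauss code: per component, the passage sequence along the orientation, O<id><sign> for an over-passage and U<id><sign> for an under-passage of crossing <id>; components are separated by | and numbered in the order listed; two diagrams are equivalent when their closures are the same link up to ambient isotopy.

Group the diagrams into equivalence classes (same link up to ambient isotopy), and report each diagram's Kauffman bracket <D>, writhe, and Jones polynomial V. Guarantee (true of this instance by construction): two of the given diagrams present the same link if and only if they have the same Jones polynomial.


equivalence classes: {D1, D5} | {D2, D3, D4, D6}
D1 (bracket 1 + A^4 + A^8 + A^12; 14 crossings at w = +4): V = 1 + t + t^2 + t^3
V(D2) = t^-5 - 2t^-4 + 3t^-3 - t^-2 + 3t^-1 - 1 + t  [12 crossings, <D> = A^-4 - 1 + 3A^4 - A^8 + 3A^12 - 2A^16 + A^20, w = 0]
D3 (bracket A^-16 - A^-12 + 3A^-8 - A^-4 + 3 - 2A^4 + A^8; 12 crossings at w = -4): V = t^-5 - 2t^-4 + 3t^-3 - t^-2 + 3t^-1 - 1 + t
V(D4) = t^-5 - 2t^-4 + 3t^-3 - t^-2 + 3t^-1 - 1 + t  (w -4, c 12, <D> = A^-16 - A^-12 + 3A^-8 - A^-4 + 3 - 2A^4 + A^8)
V(D5) = 1 + t + t^2 + t^3  [12 crossings, <D> = 1 + A^4 + A^8 + A^12, w = +4]
V(D6) = t^-5 - 2t^-4 + 3t^-3 - t^-2 + 3t^-1 - 1 + t  [12 crossings, <D> = A^-10 - A^-6 + 3A^-2 - A^2 + 3A^6 - 2A^10 + A^14, w = -2]
key observation: V(t) takes 2 values over 6 diagrams, fixing the grouping


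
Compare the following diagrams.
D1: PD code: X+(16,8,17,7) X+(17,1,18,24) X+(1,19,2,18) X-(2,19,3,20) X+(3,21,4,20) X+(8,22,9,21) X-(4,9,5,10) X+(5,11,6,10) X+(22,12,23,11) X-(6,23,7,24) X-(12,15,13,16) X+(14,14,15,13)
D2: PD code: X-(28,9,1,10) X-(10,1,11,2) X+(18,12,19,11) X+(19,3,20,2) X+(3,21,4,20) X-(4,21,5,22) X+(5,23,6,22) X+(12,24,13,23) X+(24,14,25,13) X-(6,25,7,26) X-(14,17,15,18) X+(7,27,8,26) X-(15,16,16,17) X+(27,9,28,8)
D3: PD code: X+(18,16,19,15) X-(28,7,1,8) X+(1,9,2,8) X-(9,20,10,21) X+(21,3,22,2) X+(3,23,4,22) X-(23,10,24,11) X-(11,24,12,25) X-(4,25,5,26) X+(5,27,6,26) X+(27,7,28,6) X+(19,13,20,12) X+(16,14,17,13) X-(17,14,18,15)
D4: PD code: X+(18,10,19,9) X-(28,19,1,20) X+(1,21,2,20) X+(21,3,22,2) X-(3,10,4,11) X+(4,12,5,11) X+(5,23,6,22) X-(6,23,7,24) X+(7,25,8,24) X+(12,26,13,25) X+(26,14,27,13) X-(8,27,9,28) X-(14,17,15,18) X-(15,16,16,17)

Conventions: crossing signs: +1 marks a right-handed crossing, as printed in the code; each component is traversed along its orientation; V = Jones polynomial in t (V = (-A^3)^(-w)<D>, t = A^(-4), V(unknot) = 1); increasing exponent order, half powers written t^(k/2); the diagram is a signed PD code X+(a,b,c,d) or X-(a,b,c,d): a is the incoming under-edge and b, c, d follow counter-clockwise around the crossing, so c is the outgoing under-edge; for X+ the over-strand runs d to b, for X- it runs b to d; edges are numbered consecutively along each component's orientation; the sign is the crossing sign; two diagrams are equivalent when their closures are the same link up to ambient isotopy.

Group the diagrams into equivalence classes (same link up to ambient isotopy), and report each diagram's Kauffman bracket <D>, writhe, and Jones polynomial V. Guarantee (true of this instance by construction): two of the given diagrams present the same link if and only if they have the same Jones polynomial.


classes: {D1, D2, D4} | {D3}
V(D1) = t - t^2 + 2t^3 - t^4 + t^5 - t^6  [12 crossings, <D> = -A^-12 + A^-8 - A^-4 + 2 - A^4 + A^8, w = +4]
V(D2) = t - t^2 + 2t^3 - t^4 + t^5 - t^6  (w +2, c 14, <D> = -A^-18 + A^-14 - A^-10 + 2A^-6 - A^-2 + A^2)
D3 (bracket -A^-6 + 2A^-2 - 2A^2 + 3A^6 - 2A^10 + 2A^14 - A^18; 14 crossings at w = +2): V = -t^-3 + 2t^-2 - 2t^-1 + 3 - 2t + 2t^2 - t^3
V(D4) = t - t^2 + 2t^3 - t^4 + t^5 - t^6  (w +2, c 14, <D> = -A^-18 + A^-14 - A^-10 + 2A^-6 - A^-2 + A^2)
note: comparing 4 Jones polynomials yields 2 groups


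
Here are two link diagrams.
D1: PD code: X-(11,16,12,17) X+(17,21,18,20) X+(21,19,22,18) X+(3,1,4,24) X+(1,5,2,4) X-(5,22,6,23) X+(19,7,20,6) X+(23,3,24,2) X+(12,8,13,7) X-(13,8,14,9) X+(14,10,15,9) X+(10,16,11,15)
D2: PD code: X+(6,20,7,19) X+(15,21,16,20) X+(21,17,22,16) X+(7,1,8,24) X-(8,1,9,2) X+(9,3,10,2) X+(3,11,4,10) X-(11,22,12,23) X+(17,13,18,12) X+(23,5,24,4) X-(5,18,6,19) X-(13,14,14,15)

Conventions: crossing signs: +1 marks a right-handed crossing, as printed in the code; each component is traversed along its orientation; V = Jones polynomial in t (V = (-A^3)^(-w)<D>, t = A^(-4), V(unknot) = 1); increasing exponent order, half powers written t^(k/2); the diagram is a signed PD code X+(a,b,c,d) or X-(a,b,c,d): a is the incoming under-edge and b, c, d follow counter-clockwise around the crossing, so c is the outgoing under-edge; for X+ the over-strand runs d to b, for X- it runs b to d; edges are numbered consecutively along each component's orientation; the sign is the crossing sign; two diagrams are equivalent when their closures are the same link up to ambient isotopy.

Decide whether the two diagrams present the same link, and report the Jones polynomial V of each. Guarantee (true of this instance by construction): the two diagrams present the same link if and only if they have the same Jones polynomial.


equivalent: yes
D1 (bracket A^-14 - 2A^-10 + A^-6 - 2A^-2 + 2A^2 + A^10; 12 crossings at w = +6): V = t^2 + 2t^4 - 2t^5 + t^6 - 2t^7 + t^8
V(D2) = t^2 + 2t^4 - 2t^5 + t^6 - 2t^7 + t^8  [12 crossings, <D> = A^-20 - 2A^-16 + A^-12 - 2A^-8 + 2A^-4 + A^4, w = +4]
observation: one V(t) for all 2 diagrams — one class (guaranteed)


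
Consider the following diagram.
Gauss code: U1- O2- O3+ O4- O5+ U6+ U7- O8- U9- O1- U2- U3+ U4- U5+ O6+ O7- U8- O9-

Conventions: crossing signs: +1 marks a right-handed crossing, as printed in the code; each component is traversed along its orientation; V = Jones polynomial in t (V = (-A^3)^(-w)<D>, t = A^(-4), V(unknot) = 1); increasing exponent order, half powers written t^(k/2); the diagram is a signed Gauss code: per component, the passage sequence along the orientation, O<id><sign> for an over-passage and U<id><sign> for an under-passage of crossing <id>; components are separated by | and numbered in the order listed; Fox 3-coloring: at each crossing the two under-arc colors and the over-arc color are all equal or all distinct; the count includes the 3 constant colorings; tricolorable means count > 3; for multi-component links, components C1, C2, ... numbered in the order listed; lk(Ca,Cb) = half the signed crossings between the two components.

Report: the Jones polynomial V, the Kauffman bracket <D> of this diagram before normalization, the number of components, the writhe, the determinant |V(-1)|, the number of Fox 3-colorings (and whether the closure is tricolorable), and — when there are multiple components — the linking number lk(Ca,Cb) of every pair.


Jones polynomial: V(t) = -t^-4 + t^-3 + t^-1
<D> = -A^-5 - A^3 + A^7; writhe -3
components 1, writhe -3 (9 crossings)
3-colorings: 9 of 3^9, det 3 — tricolorable
note: w = -3 shifts under R1 moves; the (-A^3)^(3) factor cancels that in V


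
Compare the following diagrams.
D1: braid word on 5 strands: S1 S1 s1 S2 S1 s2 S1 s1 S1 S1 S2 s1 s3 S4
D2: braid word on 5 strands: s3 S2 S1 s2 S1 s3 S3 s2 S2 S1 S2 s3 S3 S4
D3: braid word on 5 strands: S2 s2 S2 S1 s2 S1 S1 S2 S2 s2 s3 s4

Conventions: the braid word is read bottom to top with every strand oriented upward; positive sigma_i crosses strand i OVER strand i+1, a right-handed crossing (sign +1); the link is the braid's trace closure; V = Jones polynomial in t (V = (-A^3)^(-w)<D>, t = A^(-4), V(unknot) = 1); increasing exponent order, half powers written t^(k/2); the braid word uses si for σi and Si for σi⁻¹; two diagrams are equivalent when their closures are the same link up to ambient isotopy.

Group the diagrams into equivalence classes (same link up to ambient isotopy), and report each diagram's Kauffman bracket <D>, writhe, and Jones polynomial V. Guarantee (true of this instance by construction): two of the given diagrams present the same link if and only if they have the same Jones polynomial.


equivalence classes: {D1, D2, D3}
D1 (bracket A^-8 - A^-4 + 2 - A^4 + A^8 - A^12; 14 crossings at w = -4): V = -t^-6 + t^-5 - t^-4 + 2t^-3 - t^-2 + t^-1
V(D2) = -t^-6 + t^-5 - t^-4 + 2t^-3 - t^-2 + t^-1  [14 crossings, <D> = A^-8 - A^-4 + 2 - A^4 + A^8 - A^12, w = -4]
V(D3) = -t^-6 + t^-5 - t^-4 + 2t^-3 - t^-2 + t^-1  (w -2, c 12, <D> = A^-2 - A^2 + 2A^6 - A^10 + A^14 - A^18)
observation: all 3 diagrams share one V(t), hence one class


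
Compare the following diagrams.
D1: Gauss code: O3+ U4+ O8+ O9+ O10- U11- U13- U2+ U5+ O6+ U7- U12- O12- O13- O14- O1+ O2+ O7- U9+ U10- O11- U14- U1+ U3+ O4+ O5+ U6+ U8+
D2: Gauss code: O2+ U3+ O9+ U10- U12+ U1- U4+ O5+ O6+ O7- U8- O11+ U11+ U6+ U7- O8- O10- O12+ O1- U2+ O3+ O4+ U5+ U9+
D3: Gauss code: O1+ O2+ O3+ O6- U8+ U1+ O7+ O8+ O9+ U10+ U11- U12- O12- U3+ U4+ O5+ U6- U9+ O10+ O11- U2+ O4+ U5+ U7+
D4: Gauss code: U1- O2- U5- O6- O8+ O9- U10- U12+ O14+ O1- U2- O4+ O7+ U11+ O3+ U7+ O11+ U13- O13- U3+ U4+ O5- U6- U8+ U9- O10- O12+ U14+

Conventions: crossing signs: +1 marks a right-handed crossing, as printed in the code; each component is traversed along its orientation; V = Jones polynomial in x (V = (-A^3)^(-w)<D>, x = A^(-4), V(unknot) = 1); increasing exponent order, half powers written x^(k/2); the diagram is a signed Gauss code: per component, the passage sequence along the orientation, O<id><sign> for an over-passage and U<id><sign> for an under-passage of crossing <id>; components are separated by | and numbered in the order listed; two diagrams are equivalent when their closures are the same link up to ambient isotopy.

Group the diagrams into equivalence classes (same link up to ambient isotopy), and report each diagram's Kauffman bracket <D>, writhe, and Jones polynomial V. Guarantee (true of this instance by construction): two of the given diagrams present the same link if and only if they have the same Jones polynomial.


grouping into links: {D1, D2} | {D3} | {D4}
V(D1) = x - x^2 + 2x^3 - x^4 + x^5 - x^6  (w +2, c 14, <D> = -A^-18 + A^-14 - A^-10 + 2A^-6 - A^-2 + A^2)
V(D2) = x - x^2 + 2x^3 - x^4 + x^5 - x^6  [12 crossings, <D> = -A^-12 + A^-8 - A^-4 + 2 - A^4 + A^8, w = +4]
V(D3) = x^2 + 2x^4 - 2x^5 + x^6 - 2x^7 + x^8  (w +6, c 12, <D> = A^-14 - 2A^-10 + A^-6 - 2A^-2 + 2A^2 + A^10)
V(D4) = -x^-3 + x^-2 - x^-1 + 3 - x + x^2 - x^3  [14 crossings, <D> = -A^-12 + A^-8 - A^-4 + 3 - A^4 + A^8 - A^12, w = 0]
why: comparing 4 Jones polynomials yields 3 groups
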